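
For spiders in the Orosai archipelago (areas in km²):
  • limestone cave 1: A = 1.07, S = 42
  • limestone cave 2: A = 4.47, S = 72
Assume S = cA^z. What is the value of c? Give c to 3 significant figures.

z = ln(S₂/S₁) / ln(A₂/A₁) = ln(72/42) / ln(4.47/1.07) = 0.5390 / 1.4297 = 0.3770
c = S₁ / A₁^z = 42 / 1.07^0.3770 = 42 / 1.026 = 40.94

40.9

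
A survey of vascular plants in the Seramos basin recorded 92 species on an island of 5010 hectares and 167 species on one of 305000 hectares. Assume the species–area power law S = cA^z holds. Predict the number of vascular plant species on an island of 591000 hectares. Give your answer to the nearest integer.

z = ln(167/92) / ln(305000/5010) = 0.5962 / 4.1089 = 0.1451
c = 92 / 5010^0.1451 = 92 / 3.442 = 26.73
S₃ = 26.73 × 591000^0.1451 = 26.73 × 6.878 ≈ 183.8

184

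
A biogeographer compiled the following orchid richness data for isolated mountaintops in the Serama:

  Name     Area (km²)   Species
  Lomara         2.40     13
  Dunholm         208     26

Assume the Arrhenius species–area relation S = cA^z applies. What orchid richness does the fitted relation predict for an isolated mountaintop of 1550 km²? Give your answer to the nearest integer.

36

z = ln(26/13) / ln(208/2.4) = 0.6931 / 4.4621 = 0.1553
c = 13 / 2.4^0.1553 = 13 / 1.146 = 11.35
S₃ = 11.35 × 1550^0.1553 = 11.35 × 3.13 ≈ 35.52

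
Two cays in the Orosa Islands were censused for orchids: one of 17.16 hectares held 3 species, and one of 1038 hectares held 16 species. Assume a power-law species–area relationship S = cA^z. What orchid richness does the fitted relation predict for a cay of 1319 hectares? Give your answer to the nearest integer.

z = ln(16/3) / ln(1038/17.16) = 1.6740 / 4.1025 = 0.4080
c = 3 / 17.16^0.4080 = 3 / 3.19 = 0.9406
S₃ = 0.9406 × 1319^0.4080 = 0.9406 × 18.76 ≈ 17.64

18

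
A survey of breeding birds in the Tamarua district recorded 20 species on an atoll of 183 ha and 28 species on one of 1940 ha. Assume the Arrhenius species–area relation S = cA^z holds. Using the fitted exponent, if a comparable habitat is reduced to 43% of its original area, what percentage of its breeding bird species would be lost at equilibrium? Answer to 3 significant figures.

11.3%

z = ln(28/20) / ln(1940/183) = 0.3365 / 2.3610 = 0.1425
S_new/S_old = (A_new/A_old)^z = 0.43^0.1425 = exp(0.1425 × -0.8440) = 0.8867
Fraction lost = 1 − 0.8867 = 0.1133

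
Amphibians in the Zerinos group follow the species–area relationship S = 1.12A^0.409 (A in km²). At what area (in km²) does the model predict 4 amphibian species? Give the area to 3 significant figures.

22.5 km²

4 = 1.12 × A^0.409  ⇒  A^0.409 = 4/1.12 = 3.571
ln A = ln(3.571) / 0.409 = 1.2730 / 0.409 = 3.1124
A = e^3.1124 ≈ 22.47 km²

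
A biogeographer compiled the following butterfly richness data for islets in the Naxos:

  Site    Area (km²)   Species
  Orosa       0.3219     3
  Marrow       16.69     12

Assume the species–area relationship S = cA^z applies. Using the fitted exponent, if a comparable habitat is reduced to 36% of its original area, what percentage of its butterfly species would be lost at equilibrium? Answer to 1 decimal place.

30.1%

z = ln(12/3) / ln(16.69/0.3219) = 1.3863 / 3.9483 = 0.3511
S_new/S_old = (A_new/A_old)^z = 0.36^0.3511 = exp(0.3511 × -1.0217) = 0.6986
Fraction lost = 1 − 0.6986 = 0.3014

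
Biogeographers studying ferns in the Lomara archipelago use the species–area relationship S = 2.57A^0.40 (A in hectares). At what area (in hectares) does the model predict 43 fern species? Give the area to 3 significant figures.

43 = 2.57 × A^0.4  ⇒  A^0.4 = 43/2.57 = 16.73
ln A = ln(16.73) / 0.4 = 2.8173 / 0.4 = 7.0432
A = e^7.0432 ≈ 1145 hectares

1150 hectares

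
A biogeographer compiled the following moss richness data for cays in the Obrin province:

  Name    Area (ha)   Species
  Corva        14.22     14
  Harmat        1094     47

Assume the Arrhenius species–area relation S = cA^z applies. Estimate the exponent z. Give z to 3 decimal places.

0.279

Taking logs: ln S = ln c + z ln A, so z = (ln S₂ − ln S₁)/(ln A₂ − ln A₁).
z = ln(47/14) / ln(1094/14.22) = ln(3.357) / ln(76.93) = 1.2111 / 4.3429 = 0.2789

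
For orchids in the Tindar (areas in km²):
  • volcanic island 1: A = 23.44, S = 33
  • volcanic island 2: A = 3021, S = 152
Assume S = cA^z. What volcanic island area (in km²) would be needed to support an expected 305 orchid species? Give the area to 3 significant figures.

27700 km²

z = ln(152/33) / ln(3021/23.44) = 1.5274 / 4.8589 = 0.3143
c = 33 / 23.44^0.3143 = 33 / 2.696 = 12.24
A = (305/12.24)^(1/0.3143) ⇒ ln A = ln(24.91)/0.3143 = 10.2288
A = e^10.2288 ≈ 27690 km²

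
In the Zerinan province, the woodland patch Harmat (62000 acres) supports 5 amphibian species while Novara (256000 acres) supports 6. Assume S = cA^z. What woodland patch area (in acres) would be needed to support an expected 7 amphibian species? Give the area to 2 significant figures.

z = ln(6/5) / ln(256000/62000) = 0.1823 / 1.4180 = 0.1286
c = 5 / 62000^0.1286 = 5 / 4.132 = 1.21
A = (7/1.21)^(1/0.1286) ⇒ ln A = ln(5.785)/0.1286 = 13.6519
A = e^13.6519 ≈ 849048 acres

850000 acres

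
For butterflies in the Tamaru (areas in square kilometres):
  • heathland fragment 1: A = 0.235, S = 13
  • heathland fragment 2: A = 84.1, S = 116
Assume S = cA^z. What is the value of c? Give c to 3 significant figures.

z = ln(S₂/S₁) / ln(A₂/A₁) = ln(116/13) / ln(84.1/0.235) = 2.1886 / 5.8802 = 0.3722
c = S₁ / A₁^z = 13 / 0.235^0.3722 = 13 / 0.5833 = 22.29

22.3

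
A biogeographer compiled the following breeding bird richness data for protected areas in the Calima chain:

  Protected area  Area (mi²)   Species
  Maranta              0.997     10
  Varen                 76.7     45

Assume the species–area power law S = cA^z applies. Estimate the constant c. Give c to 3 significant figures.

z = ln(S₂/S₁) / ln(A₂/A₁) = ln(45/10) / ln(76.7/0.997) = 1.5041 / 4.3429 = 0.3463
c = S₁ / A₁^z = 10 / 0.997^0.3463 = 10 / 0.999 = 10.01

10.0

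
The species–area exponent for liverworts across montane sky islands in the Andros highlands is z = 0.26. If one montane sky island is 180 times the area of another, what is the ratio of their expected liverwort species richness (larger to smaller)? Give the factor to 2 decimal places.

3.86

S₂/S₁ = (A₂/A₁)^z = 180^0.26
ln(S₂/S₁) = 0.26 × ln 180 = 0.26 × 5.1930 = 1.3502
S₂/S₁ = e^1.3502 ≈ 3.858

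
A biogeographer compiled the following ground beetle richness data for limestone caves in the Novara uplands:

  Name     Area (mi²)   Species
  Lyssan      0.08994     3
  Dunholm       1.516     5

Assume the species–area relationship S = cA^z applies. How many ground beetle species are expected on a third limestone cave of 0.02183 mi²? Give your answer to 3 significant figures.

2.32

z = ln(5/3) / ln(1.516/0.08994) = 0.5108 / 2.8247 = 0.1808
c = 3 / 0.08994^0.1808 = 3 / 0.6469 = 4.638
S₃ = 4.638 × 0.02183^0.1808 = 4.638 × 0.5008 ≈ 2.322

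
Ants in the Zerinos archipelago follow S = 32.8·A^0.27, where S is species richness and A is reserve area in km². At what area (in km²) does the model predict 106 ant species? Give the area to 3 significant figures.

77.1 km²

106 = 32.8 × A^0.27  ⇒  A^0.27 = 106/32.8 = 3.232
ln A = ln(3.232) / 0.27 = 1.1730 / 0.27 = 4.3445
A = e^4.3445 ≈ 77.05 km²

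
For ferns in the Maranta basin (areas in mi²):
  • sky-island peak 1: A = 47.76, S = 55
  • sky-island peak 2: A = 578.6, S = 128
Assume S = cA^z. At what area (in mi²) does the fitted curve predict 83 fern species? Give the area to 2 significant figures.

160 mi²

z = ln(128/55) / ln(578.6/47.76) = 0.8447 / 2.4944 = 0.3386
c = 55 / 47.76^0.3386 = 55 / 3.703 = 14.85
A = (83/14.85)^(1/0.3386) ⇒ ln A = ln(5.589)/0.3386 = 5.0814
A = e^5.0814 ≈ 161 mi²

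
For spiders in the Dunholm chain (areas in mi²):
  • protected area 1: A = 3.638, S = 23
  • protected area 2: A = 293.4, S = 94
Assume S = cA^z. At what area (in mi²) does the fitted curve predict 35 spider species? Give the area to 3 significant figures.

z = ln(94/23) / ln(293.4/3.638) = 1.4078 / 4.3901 = 0.3207
c = 23 / 3.638^0.3207 = 23 / 1.513 = 15.2
A = (35/15.2)^(1/0.3207) ⇒ ln A = ln(2.302)/0.3207 = 2.6007
A = e^2.6007 ≈ 13.47 mi²

13.5 mi²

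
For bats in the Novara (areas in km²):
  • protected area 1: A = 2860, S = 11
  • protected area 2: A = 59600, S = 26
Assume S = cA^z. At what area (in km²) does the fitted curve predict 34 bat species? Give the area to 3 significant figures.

z = ln(26/11) / ln(59600/2860) = 0.8602 / 3.0368 = 0.2833
c = 11 / 2860^0.2833 = 11 / 9.529 = 1.154
A = (34/1.154)^(1/0.2833) ⇒ ln A = ln(29.45)/0.2833 = 11.9425
A = e^11.9425 ≈ 153658 km²

154000 km²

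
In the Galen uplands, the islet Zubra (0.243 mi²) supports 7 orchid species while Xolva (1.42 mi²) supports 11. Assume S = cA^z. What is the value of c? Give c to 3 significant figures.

10.1

z = ln(S₂/S₁) / ln(A₂/A₁) = ln(11/7) / ln(1.42/0.243) = 0.4520 / 1.7654 = 0.2560
c = S₁ / A₁^z = 7 / 0.243^0.2560 = 7 / 0.6961 = 10.06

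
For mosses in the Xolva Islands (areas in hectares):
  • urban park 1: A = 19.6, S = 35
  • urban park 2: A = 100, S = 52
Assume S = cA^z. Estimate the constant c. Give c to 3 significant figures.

17.0

z = ln(S₂/S₁) / ln(A₂/A₁) = ln(52/35) / ln(100/19.6) = 0.3959 / 1.6296 = 0.2429
c = S₁ / A₁^z = 35 / 19.6^0.2429 = 35 / 2.06 = 16.99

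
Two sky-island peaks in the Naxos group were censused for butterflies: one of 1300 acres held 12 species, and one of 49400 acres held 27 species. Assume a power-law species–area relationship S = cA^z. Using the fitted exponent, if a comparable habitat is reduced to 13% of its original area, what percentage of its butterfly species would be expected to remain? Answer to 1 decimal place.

z = ln(27/12) / ln(49400/1300) = 0.8109 / 3.6376 = 0.2229
S_new/S_old = (A_new/A_old)^z = 0.13^0.2229 = exp(0.2229 × -2.0402) = 0.6346

63.5%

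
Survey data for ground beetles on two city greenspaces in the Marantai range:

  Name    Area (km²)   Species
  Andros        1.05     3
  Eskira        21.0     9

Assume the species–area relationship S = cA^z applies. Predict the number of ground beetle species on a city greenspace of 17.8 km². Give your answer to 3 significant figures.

z = ln(9/3) / ln(21/1.05) = 1.0986 / 2.9957 = 0.3667
c = 3 / 1.05^0.3667 = 3 / 1.018 = 2.947
S₃ = 2.947 × 17.8^0.3667 = 2.947 × 2.874 ≈ 8.471

8.47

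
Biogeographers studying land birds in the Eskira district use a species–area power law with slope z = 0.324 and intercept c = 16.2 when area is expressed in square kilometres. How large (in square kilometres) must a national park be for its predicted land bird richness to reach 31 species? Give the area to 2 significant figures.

7.4 square kilometres

31 = 16.2 × A^0.324  ⇒  A^0.324 = 31/16.2 = 1.914
ln A = ln(1.914) / 0.324 = 0.6490 / 0.324 = 2.0030
A = e^2.0030 ≈ 7.411 square kilometres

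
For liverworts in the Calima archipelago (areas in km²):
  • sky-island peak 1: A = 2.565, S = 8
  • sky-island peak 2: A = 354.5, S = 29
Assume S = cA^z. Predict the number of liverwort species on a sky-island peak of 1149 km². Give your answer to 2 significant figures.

z = ln(29/8) / ln(354.5/2.565) = 1.2879 / 4.9287 = 0.2613
c = 8 / 2.565^0.2613 = 8 / 1.279 = 6.255
S₃ = 6.255 × 1149^0.2613 = 6.255 × 6.304 ≈ 39.43

39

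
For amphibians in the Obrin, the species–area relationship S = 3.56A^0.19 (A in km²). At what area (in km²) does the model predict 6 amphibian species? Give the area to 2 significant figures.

16 km²

6 = 3.56 × A^0.19  ⇒  A^0.19 = 6/3.56 = 1.685
ln A = ln(1.685) / 0.19 = 0.5220 / 0.19 = 2.7474
A = e^2.7474 ≈ 15.6 km²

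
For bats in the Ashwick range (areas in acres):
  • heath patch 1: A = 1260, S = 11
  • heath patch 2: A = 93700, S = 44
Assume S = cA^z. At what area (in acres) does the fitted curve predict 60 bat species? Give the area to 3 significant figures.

z = ln(44/11) / ln(93700/1260) = 1.3863 / 4.3090 = 0.3217
c = 11 / 1260^0.3217 = 11 / 9.942 = 1.106
A = (60/1.106)^(1/0.3217) ⇒ ln A = ln(54.23)/0.3217 = 12.4119
A = e^12.4119 ≈ 245708 acres

246000 acres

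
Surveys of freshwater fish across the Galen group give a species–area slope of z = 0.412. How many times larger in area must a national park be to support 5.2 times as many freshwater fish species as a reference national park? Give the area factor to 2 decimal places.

(A₂/A₁)^0.412 = 5.2, so A₂/A₁ = 5.2^(1/0.412) = 5.2^2.427
ln(A₂/A₁) = ln 5.2 / 0.412 = 1.6487 / 0.412 = 4.0016
A₂/A₁ = e^4.0016 ≈ 54.69

54.69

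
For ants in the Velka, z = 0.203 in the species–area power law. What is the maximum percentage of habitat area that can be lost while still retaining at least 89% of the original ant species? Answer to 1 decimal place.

43.7%

Need (A_new/A_old)^0.203 = 0.89, so A_new/A_old = 0.89^(1/0.203) = 0.89^4.926
ln(A_new/A_old) = ln 0.89 / 0.203 = -0.1165 / 0.203 = -0.5741
A_new/A_old = e^-0.5741 ≈ 0.5632
Fraction that can be lost = 1 − 0.5632 = 0.4368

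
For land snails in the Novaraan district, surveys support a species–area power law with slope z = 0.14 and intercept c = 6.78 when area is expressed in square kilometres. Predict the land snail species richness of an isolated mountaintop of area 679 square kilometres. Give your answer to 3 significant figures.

S = 6.78 × 679^0.14 = 6.78 × 2.492 ≈ 16.89

16.9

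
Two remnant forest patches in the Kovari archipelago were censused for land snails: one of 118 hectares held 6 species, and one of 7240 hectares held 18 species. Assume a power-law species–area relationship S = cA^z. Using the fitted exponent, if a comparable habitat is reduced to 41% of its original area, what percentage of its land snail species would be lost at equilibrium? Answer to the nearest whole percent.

z = ln(18/6) / ln(7240/118) = 1.0986 / 4.1167 = 0.2669
S_new/S_old = (A_new/A_old)^z = 0.41^0.2669 = exp(0.2669 × -0.8916) = 0.7883
Fraction lost = 1 − 0.7883 = 0.2117

21%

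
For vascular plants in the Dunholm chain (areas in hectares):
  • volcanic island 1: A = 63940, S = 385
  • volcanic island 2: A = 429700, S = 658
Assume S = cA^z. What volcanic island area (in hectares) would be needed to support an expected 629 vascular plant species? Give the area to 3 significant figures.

z = ln(658/385) / ln(429700/63940) = 0.5360 / 1.9051 = 0.2813
c = 385 / 63940^0.2813 = 385 / 22.49 = 17.12
A = (629/17.12)^(1/0.2813) ⇒ ln A = ln(36.74)/0.2813 = 12.8106
A = e^12.8106 ≈ 366086 hectares

366000 hectares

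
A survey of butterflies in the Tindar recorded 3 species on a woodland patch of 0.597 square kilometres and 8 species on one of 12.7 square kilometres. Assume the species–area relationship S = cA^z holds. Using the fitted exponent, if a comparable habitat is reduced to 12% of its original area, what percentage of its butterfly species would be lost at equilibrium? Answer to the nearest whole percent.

z = ln(8/3) / ln(12.7/0.597) = 0.9808 / 3.0574 = 0.3208
S_new/S_old = (A_new/A_old)^z = 0.12^0.3208 = exp(0.3208 × -2.1203) = 0.5065
Fraction lost = 1 − 0.5065 = 0.4935

49%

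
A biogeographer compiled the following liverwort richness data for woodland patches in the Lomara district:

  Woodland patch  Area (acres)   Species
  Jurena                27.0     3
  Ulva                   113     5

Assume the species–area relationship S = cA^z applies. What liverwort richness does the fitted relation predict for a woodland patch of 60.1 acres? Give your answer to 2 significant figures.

z = ln(5/3) / ln(113/27) = 0.5108 / 1.4316 = 0.3568
c = 3 / 27^0.3568 = 3 / 3.242 = 0.9255
S₃ = 0.9255 × 60.1^0.3568 = 0.9255 × 4.313 ≈ 3.991

4.0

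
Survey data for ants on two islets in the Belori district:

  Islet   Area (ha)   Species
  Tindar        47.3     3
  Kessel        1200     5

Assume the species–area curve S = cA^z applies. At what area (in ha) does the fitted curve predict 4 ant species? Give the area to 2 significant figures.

290 ha

z = ln(5/3) / ln(1200/47.3) = 0.5108 / 3.2336 = 0.1580
c = 3 / 47.3^0.1580 = 3 / 1.839 = 1.631
A = (4/1.631)^(1/0.1580) ⇒ ln A = ln(2.452)/0.1580 = 5.6776
A = e^5.6776 ≈ 292.2 ha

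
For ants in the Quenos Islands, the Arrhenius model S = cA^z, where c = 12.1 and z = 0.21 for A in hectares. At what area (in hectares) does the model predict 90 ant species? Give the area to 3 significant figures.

90 = 12.1 × A^0.21  ⇒  A^0.21 = 90/12.1 = 7.438
ln A = ln(7.438) / 0.21 = 2.0066 / 0.21 = 9.5553
A = e^9.5553 ≈ 14119 hectares

14100 hectares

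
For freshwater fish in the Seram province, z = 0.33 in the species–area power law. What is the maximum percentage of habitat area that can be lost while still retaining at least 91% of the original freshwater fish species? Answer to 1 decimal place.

Need (A_new/A_old)^0.33 = 0.91, so A_new/A_old = 0.91^(1/0.33) = 0.91^3.03
ln(A_new/A_old) = ln 0.91 / 0.33 = -0.0943 / 0.33 = -0.2858
A_new/A_old = e^-0.2858 ≈ 0.7514
Fraction that can be lost = 1 − 0.7514 = 0.2486

24.9%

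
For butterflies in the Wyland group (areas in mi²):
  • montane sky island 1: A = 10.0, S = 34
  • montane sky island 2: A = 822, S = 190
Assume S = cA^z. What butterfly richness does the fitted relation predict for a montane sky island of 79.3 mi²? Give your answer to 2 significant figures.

76

z = ln(190/34) / ln(822/10) = 1.7207 / 4.4092 = 0.3902
c = 34 / 10^0.3902 = 34 / 2.456 = 13.84
S₃ = 13.84 × 79.3^0.3902 = 13.84 × 5.51 ≈ 76.28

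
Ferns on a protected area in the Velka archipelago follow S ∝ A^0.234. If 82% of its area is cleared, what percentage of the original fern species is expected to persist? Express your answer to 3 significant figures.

S_new/S_old = (A_new/A_old)^z = 0.18^0.234
= exp(0.234 × ln 0.18) = exp(0.234 × -1.7148) = exp(-0.4013) ≈ 0.6695

66.9%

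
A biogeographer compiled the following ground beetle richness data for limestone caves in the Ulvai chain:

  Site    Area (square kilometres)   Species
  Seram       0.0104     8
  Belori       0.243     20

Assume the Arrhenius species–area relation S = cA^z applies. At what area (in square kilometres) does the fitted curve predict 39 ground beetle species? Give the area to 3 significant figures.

2.42 square kilometres

z = ln(20/8) / ln(0.243/0.0104) = 0.9163 / 3.1513 = 0.2908
c = 8 / 0.0104^0.2908 = 8 / 0.2651 = 30.18
A = (39/30.18)^(1/0.2908) ⇒ ln A = ln(1.292)/0.2908 = 0.8821
A = e^0.8821 ≈ 2.416 square kilometres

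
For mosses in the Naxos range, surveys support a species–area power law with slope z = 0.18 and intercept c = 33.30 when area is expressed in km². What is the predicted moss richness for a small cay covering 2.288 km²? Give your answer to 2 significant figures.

S = 33.3 × 2.288^0.18
ln S = ln 33.3 + 0.18 × ln 2.288 = 3.5056 + 0.18 × 0.8277 = 3.6545
S = e^3.6545 ≈ 38.65

39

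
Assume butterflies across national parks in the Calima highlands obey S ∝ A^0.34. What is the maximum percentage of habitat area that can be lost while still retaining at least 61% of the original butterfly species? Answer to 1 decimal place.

76.6%

Need (A_new/A_old)^0.34 = 0.61, so A_new/A_old = 0.61^(1/0.34) = 0.61^2.941
ln(A_new/A_old) = ln 0.61 / 0.34 = -0.4943 / 0.34 = -1.4538
A_new/A_old = e^-1.4538 ≈ 0.2337
Fraction that can be lost = 1 − 0.2337 = 0.7663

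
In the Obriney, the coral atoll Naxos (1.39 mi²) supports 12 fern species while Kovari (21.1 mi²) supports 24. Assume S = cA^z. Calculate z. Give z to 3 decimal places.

0.255

Taking logs: ln S = ln c + z ln A, so z = (ln S₂ − ln S₁)/(ln A₂ − ln A₁).
z = ln(24/12) / ln(21.1/1.39) = ln(2) / ln(15.18) = 0.6931 / 2.7200 = 0.2548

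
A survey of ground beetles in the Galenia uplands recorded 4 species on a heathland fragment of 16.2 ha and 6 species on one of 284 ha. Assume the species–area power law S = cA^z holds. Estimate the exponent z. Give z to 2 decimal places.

0.14

Taking logs: ln S = ln c + z ln A, so z = (ln S₂ − ln S₁)/(ln A₂ − ln A₁).
z = ln(6/4) / ln(284/16.2) = ln(1.5) / ln(17.53) = 0.4055 / 2.8640 = 0.1416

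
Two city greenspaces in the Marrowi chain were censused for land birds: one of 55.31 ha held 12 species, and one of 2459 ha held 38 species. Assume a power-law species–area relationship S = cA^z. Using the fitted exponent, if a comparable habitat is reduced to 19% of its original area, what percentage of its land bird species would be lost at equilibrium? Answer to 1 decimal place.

39.6%

z = ln(38/12) / ln(2459/55.31) = 1.1527 / 3.7946 = 0.3038
S_new/S_old = (A_new/A_old)^z = 0.19^0.3038 = exp(0.3038 × -1.6607) = 0.6038
Fraction lost = 1 − 0.6038 = 0.3962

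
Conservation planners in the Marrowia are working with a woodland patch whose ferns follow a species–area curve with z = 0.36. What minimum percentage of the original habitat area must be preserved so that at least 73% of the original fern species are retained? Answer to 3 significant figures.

41.7%

Need (A_new/A_old)^0.36 = 0.73, so A_new/A_old = 0.73^(1/0.36) = 0.73^2.778
ln(A_new/A_old) = ln 0.73 / 0.36 = -0.3147 / 0.36 = -0.8742
A_new/A_old = e^-0.8742 ≈ 0.4172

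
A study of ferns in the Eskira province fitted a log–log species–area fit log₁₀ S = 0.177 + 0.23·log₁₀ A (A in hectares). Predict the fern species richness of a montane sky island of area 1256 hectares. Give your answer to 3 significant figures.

S = 1.503 × 1256^0.23
ln S = ln 1.503 + 0.23 × ln 1256 = 0.4076 + 0.23 × 7.1357 = 2.0488
S = e^2.0488 ≈ 7.758

7.76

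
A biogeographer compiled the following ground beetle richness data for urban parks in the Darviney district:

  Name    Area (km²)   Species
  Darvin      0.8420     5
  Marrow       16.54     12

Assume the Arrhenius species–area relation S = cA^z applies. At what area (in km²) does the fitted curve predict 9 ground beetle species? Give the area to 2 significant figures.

z = ln(12/5) / ln(16.54/0.842) = 0.8755 / 2.9778 = 0.2940
c = 5 / 0.842^0.2940 = 5 / 0.9507 = 5.259
A = (9/5.259)^(1/0.2940) ⇒ ln A = ln(1.711)/0.2940 = 1.8273
A = e^1.8273 ≈ 6.217 km²

6.2 km²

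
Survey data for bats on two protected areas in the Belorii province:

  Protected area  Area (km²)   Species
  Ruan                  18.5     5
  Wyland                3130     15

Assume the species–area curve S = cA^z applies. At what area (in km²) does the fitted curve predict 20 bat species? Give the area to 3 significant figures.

12000 km²

z = ln(15/5) / ln(3130/18.5) = 1.0986 / 5.1310 = 0.2141
c = 5 / 18.5^0.2141 = 5 / 1.868 = 2.677
A = (20/2.677)^(1/0.2141) ⇒ ln A = ln(7.471)/0.2141 = 9.3924
A = e^9.3924 ≈ 11997 km²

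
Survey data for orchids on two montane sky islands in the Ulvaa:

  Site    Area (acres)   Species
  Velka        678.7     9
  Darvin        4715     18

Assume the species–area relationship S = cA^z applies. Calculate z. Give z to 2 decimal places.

Taking logs: ln S = ln c + z ln A, so z = (ln S₂ − ln S₁)/(ln A₂ − ln A₁).
z = ln(18/9) / ln(4715/678.7) = ln(2) / ln(6.947) = 0.6931 / 1.9383 = 0.3576

0.36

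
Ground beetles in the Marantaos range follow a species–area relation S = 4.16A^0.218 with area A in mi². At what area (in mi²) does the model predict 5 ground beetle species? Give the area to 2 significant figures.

2.3 mi²

5 = 4.16 × A^0.218  ⇒  A^0.218 = 5/4.16 = 1.202
ln A = ln(1.202) / 0.218 = 0.1839 / 0.218 = 0.8437
A = e^0.8437 ≈ 2.325 mi²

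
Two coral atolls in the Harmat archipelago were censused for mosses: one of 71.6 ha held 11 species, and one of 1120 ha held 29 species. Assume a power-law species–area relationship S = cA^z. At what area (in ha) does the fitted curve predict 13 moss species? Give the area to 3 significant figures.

z = ln(29/11) / ln(1120/71.6) = 0.9694 / 2.7500 = 0.3525
c = 11 / 71.6^0.3525 = 11 / 4.507 = 2.441
A = (13/2.441)^(1/0.3525) ⇒ ln A = ln(5.326)/0.3525 = 4.7450
A = e^4.7450 ≈ 115 ha

115 ha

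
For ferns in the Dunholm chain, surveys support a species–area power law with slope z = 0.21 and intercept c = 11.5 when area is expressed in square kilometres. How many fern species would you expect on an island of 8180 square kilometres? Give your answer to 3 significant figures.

76.3

S = 11.5 × 8180^0.21
ln S = ln 11.5 + 0.21 × ln 8180 = 2.4423 + 0.21 × 9.0094 = 4.3343
S = e^4.3343 ≈ 76.27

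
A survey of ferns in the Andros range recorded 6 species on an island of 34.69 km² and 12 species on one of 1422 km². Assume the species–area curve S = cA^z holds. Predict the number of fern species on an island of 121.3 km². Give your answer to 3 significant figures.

z = ln(12/6) / ln(1422/34.69) = 0.6931 / 3.7134 = 0.1867
c = 6 / 34.69^0.1867 = 6 / 1.939 = 3.095
S₃ = 3.095 × 121.3^0.1867 = 3.095 × 2.449 ≈ 7.579

7.58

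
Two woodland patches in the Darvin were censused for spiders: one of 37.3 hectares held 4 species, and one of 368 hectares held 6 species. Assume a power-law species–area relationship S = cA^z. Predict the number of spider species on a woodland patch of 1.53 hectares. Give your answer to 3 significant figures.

z = ln(6/4) / ln(368/37.3) = 0.4055 / 2.2891 = 0.1771
c = 4 / 37.3^0.1771 = 4 / 1.898 = 2.107
S₃ = 2.107 × 1.53^0.1771 = 2.107 × 1.078 ≈ 2.272

2.27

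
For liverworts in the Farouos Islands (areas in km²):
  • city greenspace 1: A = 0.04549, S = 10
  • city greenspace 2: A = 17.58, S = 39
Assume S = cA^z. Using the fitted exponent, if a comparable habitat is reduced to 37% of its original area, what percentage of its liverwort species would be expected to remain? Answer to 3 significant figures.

z = ln(39/10) / ln(17.58/0.04549) = 1.3610 / 5.9570 = 0.2285
S_new/S_old = (A_new/A_old)^z = 0.37^0.2285 = exp(0.2285 × -0.9943) = 0.7968

79.7%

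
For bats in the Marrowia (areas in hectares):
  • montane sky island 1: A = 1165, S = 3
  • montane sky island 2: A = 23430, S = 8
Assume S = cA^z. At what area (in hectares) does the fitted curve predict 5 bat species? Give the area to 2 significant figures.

5600 hectares

z = ln(8/3) / ln(23430/1165) = 0.9808 / 3.0013 = 0.3268
c = 3 / 1165^0.3268 = 3 / 10.05 = 0.2986
A = (5/0.2986)^(1/0.3268) ⇒ ln A = ln(16.75)/0.3268 = 8.6236
A = e^8.6236 ≈ 5561 hectares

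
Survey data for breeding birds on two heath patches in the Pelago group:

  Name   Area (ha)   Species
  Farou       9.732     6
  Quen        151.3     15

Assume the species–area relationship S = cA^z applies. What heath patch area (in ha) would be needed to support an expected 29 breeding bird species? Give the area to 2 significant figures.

1100 ha

z = ln(15/6) / ln(151.3/9.732) = 0.9163 / 2.7438 = 0.3339
c = 6 / 9.732^0.3339 = 6 / 2.138 = 2.806
A = (29/2.806)^(1/0.3339) ⇒ ln A = ln(10.33)/0.3339 = 6.9934
A = e^6.9934 ≈ 1089 ha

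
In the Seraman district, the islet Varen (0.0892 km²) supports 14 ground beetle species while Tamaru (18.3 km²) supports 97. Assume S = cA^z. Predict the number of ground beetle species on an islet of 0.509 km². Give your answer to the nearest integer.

26

z = ln(97/14) / ln(18.3/0.0892) = 1.9357 / 5.3238 = 0.3636
c = 14 / 0.0892^0.3636 = 14 / 0.4153 = 33.71
S₃ = 33.71 × 0.509^0.3636 = 33.71 × 0.7823 ≈ 26.37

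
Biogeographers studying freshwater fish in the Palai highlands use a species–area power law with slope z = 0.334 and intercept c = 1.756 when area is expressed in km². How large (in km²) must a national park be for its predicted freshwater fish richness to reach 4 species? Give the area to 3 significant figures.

4 = 1.756 × A^0.334  ⇒  A^0.334 = 4/1.756 = 2.278
ln A = ln(2.278) / 0.334 = 0.8233 / 0.334 = 2.4648
A = e^2.4648 ≈ 11.76 km²

11.8 km²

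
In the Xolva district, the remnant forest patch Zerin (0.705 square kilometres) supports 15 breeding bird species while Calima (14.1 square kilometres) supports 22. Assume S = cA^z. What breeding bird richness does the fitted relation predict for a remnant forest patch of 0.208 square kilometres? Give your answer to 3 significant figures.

z = ln(22/15) / ln(14.1/0.705) = 0.3830 / 2.9957 = 0.1278
c = 15 / 0.705^0.1278 = 15 / 0.9563 = 15.69
S₃ = 15.69 × 0.208^0.1278 = 15.69 × 0.8181 ≈ 12.83

12.8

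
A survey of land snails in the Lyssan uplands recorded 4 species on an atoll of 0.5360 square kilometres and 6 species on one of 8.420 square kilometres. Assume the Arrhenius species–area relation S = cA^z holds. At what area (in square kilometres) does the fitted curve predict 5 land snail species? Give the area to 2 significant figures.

z = ln(6/4) / ln(8.42/0.536) = 0.4055 / 2.7542 = 0.1472
c = 4 / 0.536^0.1472 = 4 / 0.9123 = 4.385
A = (5/4.385)^(1/0.1472) ⇒ ln A = ln(1.14)/0.1472 = 0.8921
A = e^0.8921 ≈ 2.44 square kilometres

2.4 square kilometres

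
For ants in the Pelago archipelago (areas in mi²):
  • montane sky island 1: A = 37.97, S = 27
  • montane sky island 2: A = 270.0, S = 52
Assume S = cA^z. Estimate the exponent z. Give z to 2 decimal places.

0.33

Taking logs: ln S = ln c + z ln A, so z = (ln S₂ − ln S₁)/(ln A₂ − ln A₁).
z = ln(52/27) / ln(270/37.97) = ln(1.926) / ln(7.111) = 0.6554 / 1.9616 = 0.3341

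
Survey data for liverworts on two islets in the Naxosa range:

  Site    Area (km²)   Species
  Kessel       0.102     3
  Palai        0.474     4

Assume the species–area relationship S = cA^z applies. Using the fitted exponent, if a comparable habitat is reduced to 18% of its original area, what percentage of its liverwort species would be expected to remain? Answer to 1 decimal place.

z = ln(4/3) / ln(0.474/0.102) = 0.2877 / 1.5362 = 0.1873
S_new/S_old = (A_new/A_old)^z = 0.18^0.1873 = exp(0.1873 × -1.7148) = 0.7253

72.5%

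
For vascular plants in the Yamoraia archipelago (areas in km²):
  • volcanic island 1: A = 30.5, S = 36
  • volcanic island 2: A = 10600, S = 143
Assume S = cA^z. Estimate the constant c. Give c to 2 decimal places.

16.08

z = ln(S₂/S₁) / ln(A₂/A₁) = ln(143/36) / ln(10600/30.5) = 1.3793 / 5.8509 = 0.2357
c = S₁ / A₁^z = 36 / 30.5^0.2357 = 36 / 2.238 = 16.08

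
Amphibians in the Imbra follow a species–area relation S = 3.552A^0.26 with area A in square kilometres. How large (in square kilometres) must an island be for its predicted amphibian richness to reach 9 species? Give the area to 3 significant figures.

9 = 3.552 × A^0.26  ⇒  A^0.26 = 9/3.552 = 2.534
ln A = ln(2.534) / 0.26 = 0.9297 / 0.26 = 3.5758
A = e^3.5758 ≈ 35.72 square kilometres

35.7 square kilometres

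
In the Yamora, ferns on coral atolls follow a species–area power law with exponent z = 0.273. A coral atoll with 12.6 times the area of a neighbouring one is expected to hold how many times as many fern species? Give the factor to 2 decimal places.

S₂/S₁ = (A₂/A₁)^z = 12.6^0.273
ln(S₂/S₁) = 0.273 × ln 12.6 = 0.273 × 2.5337 = 0.6917
S₂/S₁ = e^0.6917 ≈ 1.997

2.00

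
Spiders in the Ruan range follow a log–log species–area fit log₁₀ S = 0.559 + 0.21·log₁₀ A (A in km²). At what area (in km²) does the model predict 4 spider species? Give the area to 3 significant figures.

1.60 km²

4 = 3.622 × A^0.21  ⇒  A^0.21 = 4/3.622 = 1.104
ln A = ln(1.104) / 0.21 = 0.0991 / 0.21 = 0.4721
A = e^0.4721 ≈ 1.603 km²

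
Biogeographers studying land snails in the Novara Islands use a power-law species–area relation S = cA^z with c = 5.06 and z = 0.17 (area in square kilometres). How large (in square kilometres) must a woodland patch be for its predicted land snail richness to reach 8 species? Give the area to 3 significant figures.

14.8 square kilometres

8 = 5.06 × A^0.17  ⇒  A^0.17 = 8/5.06 = 1.581
ln A = ln(1.581) / 0.17 = 0.4581 / 0.17 = 2.6946
A = e^2.6946 ≈ 14.8 square kilometres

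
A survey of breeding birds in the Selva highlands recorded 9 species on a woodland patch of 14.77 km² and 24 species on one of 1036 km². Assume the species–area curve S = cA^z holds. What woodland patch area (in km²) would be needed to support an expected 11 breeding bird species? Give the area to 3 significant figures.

35.2 km²

z = ln(24/9) / ln(1036/14.77) = 0.9808 / 4.2505 = 0.2308
c = 9 / 14.77^0.2308 = 9 / 1.861 = 4.835
A = (11/4.835)^(1/0.2308) ⇒ ln A = ln(2.275)/0.2308 = 3.5622
A = e^3.5622 ≈ 35.24 km²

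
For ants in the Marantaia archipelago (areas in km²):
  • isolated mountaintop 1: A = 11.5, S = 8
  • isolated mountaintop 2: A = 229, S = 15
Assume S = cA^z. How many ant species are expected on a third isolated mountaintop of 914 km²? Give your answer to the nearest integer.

z = ln(15/8) / ln(229/11.5) = 0.6286 / 2.9914 = 0.2101
c = 8 / 11.5^0.2101 = 8 / 1.671 = 4.788
S₃ = 4.788 × 914^0.2101 = 4.788 × 4.19 ≈ 20.06

20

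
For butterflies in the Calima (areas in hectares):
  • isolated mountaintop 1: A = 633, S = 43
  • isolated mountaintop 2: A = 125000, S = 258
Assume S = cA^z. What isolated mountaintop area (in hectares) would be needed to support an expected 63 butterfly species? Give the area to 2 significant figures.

z = ln(258/43) / ln(125000/633) = 1.7918 / 5.2856 = 0.3390
c = 43 / 633^0.3390 = 43 / 8.905 = 4.829
A = (63/4.829)^(1/0.3390) ⇒ ln A = ln(13.05)/0.3390 = 7.5772
A = e^7.5772 ≈ 1953 hectares

2000 hectares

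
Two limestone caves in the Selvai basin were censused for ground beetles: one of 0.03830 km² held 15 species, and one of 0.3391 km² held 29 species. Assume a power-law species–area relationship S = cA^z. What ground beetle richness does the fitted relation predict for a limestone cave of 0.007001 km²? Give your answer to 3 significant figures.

z = ln(29/15) / ln(0.3391/0.0383) = 0.6592 / 2.1808 = 0.3023
c = 15 / 0.0383^0.3023 = 15 / 0.373 = 40.21
S₃ = 40.21 × 0.007001^0.3023 = 40.21 × 0.2232 ≈ 8.974

8.97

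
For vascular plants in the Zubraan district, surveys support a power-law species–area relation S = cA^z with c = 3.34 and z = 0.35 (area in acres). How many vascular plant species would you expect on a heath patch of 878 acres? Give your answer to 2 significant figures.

S = 3.34 × 878^0.35 = 3.34 × 10.72 ≈ 35.81

36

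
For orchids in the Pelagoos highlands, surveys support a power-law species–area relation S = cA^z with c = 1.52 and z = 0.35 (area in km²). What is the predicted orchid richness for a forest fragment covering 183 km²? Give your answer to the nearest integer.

9

S = 1.52 × 183^0.35 = 1.52 × 6.192 ≈ 9.412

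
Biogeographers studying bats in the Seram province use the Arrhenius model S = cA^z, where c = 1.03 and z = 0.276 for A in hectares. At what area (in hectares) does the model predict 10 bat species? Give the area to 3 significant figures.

3770 hectares

10 = 1.03 × A^0.276  ⇒  A^0.276 = 10/1.03 = 9.709
ln A = ln(9.709) / 0.276 = 2.2730 / 0.276 = 8.2356
A = e^8.2356 ≈ 3773 hectares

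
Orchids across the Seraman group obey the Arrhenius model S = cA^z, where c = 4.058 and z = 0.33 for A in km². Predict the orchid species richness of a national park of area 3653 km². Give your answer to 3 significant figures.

S = 4.058 × 3653^0.33
ln S = ln 4.058 + 0.33 × ln 3653 = 1.4007 + 0.33 × 8.2033 = 4.1078
S = e^4.1078 ≈ 60.81

60.8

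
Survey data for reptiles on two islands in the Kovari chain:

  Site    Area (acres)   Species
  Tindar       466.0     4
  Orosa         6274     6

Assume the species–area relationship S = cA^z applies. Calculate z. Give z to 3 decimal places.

Taking logs: ln S = ln c + z ln A, so z = (ln S₂ − ln S₁)/(ln A₂ − ln A₁).
z = ln(6/4) / ln(6274/466) = ln(1.5) / ln(13.46) = 0.4055 / 2.6000 = 0.1559

0.156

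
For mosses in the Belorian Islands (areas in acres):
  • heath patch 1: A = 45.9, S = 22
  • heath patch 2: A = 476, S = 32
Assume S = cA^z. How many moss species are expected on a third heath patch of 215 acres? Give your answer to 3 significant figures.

z = ln(32/22) / ln(476/45.9) = 0.3747 / 2.3390 = 0.1602
c = 22 / 45.9^0.1602 = 22 / 1.846 = 11.92
S₃ = 11.92 × 215^0.1602 = 11.92 × 2.364 ≈ 28.17

28.2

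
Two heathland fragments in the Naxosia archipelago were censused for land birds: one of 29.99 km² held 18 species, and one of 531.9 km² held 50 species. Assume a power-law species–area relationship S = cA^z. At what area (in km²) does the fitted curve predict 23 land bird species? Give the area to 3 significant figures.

59.8 km²

z = ln(50/18) / ln(531.9/29.99) = 1.0217 / 2.8756 = 0.3553
c = 18 / 29.99^0.3553 = 18 / 3.348 = 5.377
A = (23/5.377)^(1/0.3553) ⇒ ln A = ln(4.278)/0.3553 = 4.0908
A = e^4.0908 ≈ 59.79 km²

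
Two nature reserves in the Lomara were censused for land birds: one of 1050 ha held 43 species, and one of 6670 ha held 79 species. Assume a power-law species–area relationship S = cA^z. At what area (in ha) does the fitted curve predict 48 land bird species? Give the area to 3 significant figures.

z = ln(79/43) / ln(6670/1050) = 0.6082 / 1.8488 = 0.3290
c = 43 / 1050^0.3290 = 43 / 9.862 = 4.36
A = (48/4.36)^(1/0.3290) ⇒ ln A = ln(11.01)/0.3290 = 7.2909
A = e^7.2909 ≈ 1467 ha

1470 ha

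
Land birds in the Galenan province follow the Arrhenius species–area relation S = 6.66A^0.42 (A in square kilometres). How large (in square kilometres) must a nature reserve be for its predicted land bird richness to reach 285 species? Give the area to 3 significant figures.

7660 square kilometres

285 = 6.66 × A^0.42  ⇒  A^0.42 = 285/6.66 = 42.79
ln A = ln(42.79) / 0.42 = 3.7564 / 0.42 = 8.9437
A = e^8.9437 ≈ 7660 square kilometres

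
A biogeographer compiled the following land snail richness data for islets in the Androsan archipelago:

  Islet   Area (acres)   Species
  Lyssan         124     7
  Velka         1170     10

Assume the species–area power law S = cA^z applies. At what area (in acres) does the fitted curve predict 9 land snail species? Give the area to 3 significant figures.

z = ln(10/7) / ln(1170/124) = 0.3567 / 2.2445 = 0.1589
c = 7 / 124^0.1589 = 7 / 2.151 = 3.254
A = (9/3.254)^(1/0.1589) ⇒ ln A = ln(2.766)/0.1589 = 6.4017
A = e^6.4017 ≈ 602.9 acres

603 acres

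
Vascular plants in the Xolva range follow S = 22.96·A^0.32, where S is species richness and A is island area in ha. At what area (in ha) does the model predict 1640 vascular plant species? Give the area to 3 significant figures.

621000 ha

1640 = 22.96 × A^0.32  ⇒  A^0.32 = 1640/22.96 = 71.43
ln A = ln(71.43) / 0.32 = 4.2687 / 0.32 = 13.3397
A = e^13.3397 ≈ 621369 ha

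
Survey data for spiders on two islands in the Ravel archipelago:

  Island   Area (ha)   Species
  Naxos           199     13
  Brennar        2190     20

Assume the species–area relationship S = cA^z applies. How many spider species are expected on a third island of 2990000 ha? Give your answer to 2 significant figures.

73

z = ln(20/13) / ln(2190/199) = 0.4308 / 2.3984 = 0.1796
c = 13 / 199^0.1796 = 13 / 2.588 = 5.024
S₃ = 5.024 × 2990000^0.1796 = 5.024 × 14.56 ≈ 73.14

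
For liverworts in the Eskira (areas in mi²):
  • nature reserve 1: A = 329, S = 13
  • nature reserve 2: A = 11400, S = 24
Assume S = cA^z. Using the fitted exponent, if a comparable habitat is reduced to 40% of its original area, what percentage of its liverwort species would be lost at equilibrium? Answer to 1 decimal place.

14.7%

z = ln(24/13) / ln(11400/329) = 0.6131 / 3.5453 = 0.1729
S_new/S_old = (A_new/A_old)^z = 0.4^0.1729 = exp(0.1729 × -0.9163) = 0.8535
Fraction lost = 1 − 0.8535 = 0.1465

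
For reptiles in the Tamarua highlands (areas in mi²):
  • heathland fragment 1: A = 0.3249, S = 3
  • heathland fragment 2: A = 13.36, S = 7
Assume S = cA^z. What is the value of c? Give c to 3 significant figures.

3.88

z = ln(S₂/S₁) / ln(A₂/A₁) = ln(7/3) / ln(13.36/0.3249) = 0.8473 / 3.7165 = 0.2280
c = S₁ / A₁^z = 3 / 0.3249^0.2280 = 3 / 0.7739 = 3.876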